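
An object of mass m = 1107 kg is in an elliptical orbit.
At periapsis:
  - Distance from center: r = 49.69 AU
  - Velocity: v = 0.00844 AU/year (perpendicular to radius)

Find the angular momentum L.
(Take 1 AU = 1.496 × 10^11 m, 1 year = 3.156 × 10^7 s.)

Convert to SI: r = 49.69 AU = 7.43362e+12 m; v = 0.00844 AU/year = 40.0071 m/s.
Since v is perpendicular to r, L = m · v · r.
L = 1107 · 40.0071 · 7.43362e+12 kg·m²/s ≈ 3.292e+17 kg·m²/s.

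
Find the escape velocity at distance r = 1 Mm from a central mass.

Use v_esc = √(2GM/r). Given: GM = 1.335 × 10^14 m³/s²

Convert to SI: r = 1 Mm = 1e+06 m.
Escape velocity comes from setting total energy to zero: ½v² − GM/r = 0 ⇒ v_esc = √(2GM / r).
v_esc = √(2 · 1.335e+14 / 1e+06) m/s ≈ 1.634e+04 m/s = 16.34 km/s.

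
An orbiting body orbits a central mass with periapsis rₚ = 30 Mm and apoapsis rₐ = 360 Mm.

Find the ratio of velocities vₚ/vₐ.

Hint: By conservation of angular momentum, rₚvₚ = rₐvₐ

Convert to SI: rₚ = 30 Mm = 3e+07 m; rₐ = 360 Mm = 3.6e+08 m.
Conservation of angular momentum gives rₚvₚ = rₐvₐ, so vₚ/vₐ = rₐ/rₚ.
vₚ/vₐ = 3.6e+08 / 3e+07 ≈ 12.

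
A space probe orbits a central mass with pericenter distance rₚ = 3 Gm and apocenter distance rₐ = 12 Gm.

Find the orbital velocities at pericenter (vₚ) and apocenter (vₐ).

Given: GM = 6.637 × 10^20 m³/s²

Convert to SI: rₚ = 3 Gm = 3e+09 m; rₐ = 12 Gm = 1.2e+10 m.
Use the vis-viva equation v² = GM(2/r − 1/a) with a = (rₚ + rₐ)/2 = (3e+09 + 1.2e+10)/2 = 7.5e+09 m.
vₚ = √(GM · (2/rₚ − 1/a)) = √(6.637e+20 · (2/3e+09 − 1/7.5e+09)) m/s ≈ 5.95e+05 m/s = 595 km/s.
vₐ = √(GM · (2/rₐ − 1/a)) = √(6.637e+20 · (2/1.2e+10 − 1/7.5e+09)) m/s ≈ 1.487e+05 m/s = 148.7 km/s.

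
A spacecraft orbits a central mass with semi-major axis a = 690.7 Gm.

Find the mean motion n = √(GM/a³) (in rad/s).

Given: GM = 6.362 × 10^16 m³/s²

Convert to SI: a = 690.7 Gm = 6.907e+11 m.
n = √(GM / a³).
n = √(6.362e+16 / (6.907e+11)³) rad/s ≈ 4.394e-10 rad/s.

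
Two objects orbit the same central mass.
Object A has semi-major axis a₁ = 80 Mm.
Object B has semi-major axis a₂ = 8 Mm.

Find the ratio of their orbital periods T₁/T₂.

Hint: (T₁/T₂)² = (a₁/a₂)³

Convert to SI: a₁ = 80 Mm = 8e+07 m; a₂ = 8 Mm = 8e+06 m.
From Kepler's third law, (T₁/T₂)² = (a₁/a₂)³, so T₁/T₂ = (a₁/a₂)^(3/2).
a₁/a₂ = 8e+07 / 8e+06 = 10.
T₁/T₂ = (10)^(3/2) ≈ 31.62.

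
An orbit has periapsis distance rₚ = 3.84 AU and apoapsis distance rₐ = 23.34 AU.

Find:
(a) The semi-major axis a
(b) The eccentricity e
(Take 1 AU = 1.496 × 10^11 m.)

Convert to SI: rₚ = 3.84 AU = 5.74464e+11 m; rₐ = 23.34 AU = 3.49166e+12 m.
(a) a = (rₚ + rₐ) / 2 = (5.74464e+11 + 3.49166e+12) / 2 ≈ 2.033e+12 m = 13.59 AU.
(b) e = (rₐ − rₚ) / (rₐ + rₚ) = (3.49166e+12 − 5.74464e+11) / (3.49166e+12 + 5.74464e+11) ≈ 0.7174.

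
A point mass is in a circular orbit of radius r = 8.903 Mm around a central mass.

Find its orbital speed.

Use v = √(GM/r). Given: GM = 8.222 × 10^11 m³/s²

Convert to SI: r = 8.903 Mm = 8.903e+06 m.
For a circular orbit, gravity supplies the centripetal force, so v = √(GM / r).
v = √(8.222e+11 / 8.903e+06) m/s ≈ 303.9 m/s = 303.9 m/s.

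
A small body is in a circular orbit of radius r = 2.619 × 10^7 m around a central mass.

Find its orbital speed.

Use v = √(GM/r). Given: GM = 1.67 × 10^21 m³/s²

For a circular orbit, gravity supplies the centripetal force, so v = √(GM / r).
v = √(1.67e+21 / 2.619e+07) m/s ≈ 7.985e+06 m/s = 7985 km/s.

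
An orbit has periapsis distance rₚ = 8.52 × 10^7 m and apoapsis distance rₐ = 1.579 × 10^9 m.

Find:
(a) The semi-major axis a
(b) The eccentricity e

(a) a = (rₚ + rₐ) / 2 = (8.52e+07 + 1.579e+09) / 2 ≈ 8.321e+08 m = 8.321 × 10^8 m.
(b) e = (rₐ − rₚ) / (rₐ + rₚ) = (1.579e+09 − 8.52e+07) / (1.579e+09 + 8.52e+07) ≈ 0.8976.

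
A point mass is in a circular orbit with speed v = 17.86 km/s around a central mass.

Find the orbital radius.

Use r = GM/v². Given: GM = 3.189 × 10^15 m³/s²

Convert to SI: v = 17.86 km/s = 17860 m/s.
For a circular orbit, v² = GM / r, so r = GM / v².
r = 3.189e+15 / (17860)² m ≈ 9.998e+06 m = 9.998 Mm.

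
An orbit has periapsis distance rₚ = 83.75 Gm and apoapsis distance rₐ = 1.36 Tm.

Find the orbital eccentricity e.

Convert to SI: rₚ = 83.75 Gm = 8.375e+10 m; rₐ = 1.36 Tm = 1.36e+12 m.
e = (rₐ − rₚ) / (rₐ + rₚ).
e = (1.36e+12 − 8.375e+10) / (1.36e+12 + 8.375e+10) = 1.27625e+12 / 1.44375e+12 ≈ 0.884.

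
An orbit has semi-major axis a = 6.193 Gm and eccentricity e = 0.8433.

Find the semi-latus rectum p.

Convert to SI: a = 6.193 Gm = 6.193e+09 m.
p = a (1 − e²).
p = 6.193e+09 · (1 − (0.8433)²) = 6.193e+09 · 0.288845 ≈ 1.789e+09 m = 1.789 Gm.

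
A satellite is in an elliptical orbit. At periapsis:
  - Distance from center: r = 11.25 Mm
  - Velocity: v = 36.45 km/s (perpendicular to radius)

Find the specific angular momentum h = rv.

Convert to SI: r = 11.25 Mm = 1.125e+07 m; v = 36.45 km/s = 36450 m/s.
With v perpendicular to r, h = r · v.
h = 1.125e+07 · 36450 m²/s ≈ 4.101e+11 m²/s.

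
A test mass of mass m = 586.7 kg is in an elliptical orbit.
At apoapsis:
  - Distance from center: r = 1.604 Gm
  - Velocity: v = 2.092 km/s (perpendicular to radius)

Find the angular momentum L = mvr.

Convert to SI: r = 1.604 Gm = 1.604e+09 m; v = 2.092 km/s = 2092 m/s.
Since v is perpendicular to r, L = m · v · r.
L = 586.7 · 2092 · 1.604e+09 kg·m²/s ≈ 1.969e+15 kg·m²/s.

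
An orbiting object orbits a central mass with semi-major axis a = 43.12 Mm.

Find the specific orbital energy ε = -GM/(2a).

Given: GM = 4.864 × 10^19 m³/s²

Convert to SI: a = 43.12 Mm = 4.312e+07 m.
ε = −GM / (2a).
ε = −4.864e+19 / (2 · 4.312e+07) J/kg ≈ -5.64e+11 J/kg = -564 GJ/kg.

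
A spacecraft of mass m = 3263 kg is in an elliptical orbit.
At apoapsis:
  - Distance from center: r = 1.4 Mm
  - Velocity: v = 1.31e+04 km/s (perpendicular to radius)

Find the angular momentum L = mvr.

Convert to SI: r = 1.4 Mm = 1.4e+06 m; v = 1.31e+04 km/s = 1.31e+07 m/s.
Since v is perpendicular to r, L = m · v · r.
L = 3263 · 1.31e+07 · 1.4e+06 kg·m²/s ≈ 5.984e+16 kg·m²/s.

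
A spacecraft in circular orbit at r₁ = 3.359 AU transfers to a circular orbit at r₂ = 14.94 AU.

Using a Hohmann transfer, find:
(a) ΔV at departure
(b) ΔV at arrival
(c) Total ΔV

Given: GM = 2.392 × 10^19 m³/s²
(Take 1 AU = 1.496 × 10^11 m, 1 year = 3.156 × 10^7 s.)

Convert to SI: r₁ = 3.359 AU = 5.02506e+11 m; r₂ = 14.94 AU = 2.23502e+12 m.
Transfer semi-major axis: a_t = (r₁ + r₂)/2 = (5.02506e+11 + 2.23502e+12)/2 = 1.36877e+12 m.
Circular speeds: v₁ = √(GM/r₁) = 6899.38 m/s, v₂ = √(GM/r₂) = 3271.44 m/s.
Transfer speeds (vis-viva v² = GM(2/r − 1/a_t)): v₁ᵗ = 8816.3 m/s, v₂ᵗ = 1982.19 m/s.
(a) ΔV₁ = |v₁ᵗ − v₁| ≈ 1917 m/s = 0.4044 AU/year.
(b) ΔV₂ = |v₂ − v₂ᵗ| ≈ 1289 m/s = 0.272 AU/year.
(c) ΔV_total = ΔV₁ + ΔV₂ ≈ 3206 m/s = 0.6764 AU/year.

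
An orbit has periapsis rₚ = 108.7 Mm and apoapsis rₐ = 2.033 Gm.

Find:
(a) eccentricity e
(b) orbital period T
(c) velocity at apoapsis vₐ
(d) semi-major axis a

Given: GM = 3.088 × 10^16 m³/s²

Convert to SI: rₚ = 108.7 Mm = 1.087e+08 m; rₐ = 2.033 Gm = 2.033e+09 m.
(a) e = (rₐ − rₚ)/(rₐ + rₚ) = (2.033e+09 − 1.087e+08)/(2.033e+09 + 1.087e+08) ≈ 0.8985
(b) With a = (rₚ + rₐ)/2 = 1.07085e+09 m, T = 2π √(a³/GM) = 2π √((1.07085e+09)³/3.088e+16) s ≈ 1.253e+06 s
(c) With a = (rₚ + rₐ)/2 = 1.07085e+09 m, vₐ = √(GM (2/rₐ − 1/a)) = √(3.088e+16 · (2/2.033e+09 − 1/1.07085e+09)) m/s ≈ 1242 m/s
(d) a = (rₚ + rₐ)/2 = (1.087e+08 + 2.033e+09)/2 ≈ 1.071e+09 m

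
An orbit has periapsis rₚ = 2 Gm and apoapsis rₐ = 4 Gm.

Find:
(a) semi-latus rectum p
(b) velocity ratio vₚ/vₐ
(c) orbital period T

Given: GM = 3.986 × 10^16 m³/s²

Convert to SI: rₚ = 2 Gm = 2e+09 m; rₐ = 4 Gm = 4e+09 m.
(a) From a = (rₚ + rₐ)/2 = 3e+09 m and e = (rₐ − rₚ)/(rₐ + rₚ) = 0.333333, p = a(1 − e²) = 3e+09 · (1 − (0.333333)²) ≈ 2.667e+09 m
(b) Conservation of angular momentum (rₚvₚ = rₐvₐ) gives vₚ/vₐ = rₐ/rₚ = 4e+09/2e+09 ≈ 2
(c) With a = (rₚ + rₐ)/2 = 3e+09 m, T = 2π √(a³/GM) = 2π √((3e+09)³/3.986e+16) s ≈ 5.171e+06 s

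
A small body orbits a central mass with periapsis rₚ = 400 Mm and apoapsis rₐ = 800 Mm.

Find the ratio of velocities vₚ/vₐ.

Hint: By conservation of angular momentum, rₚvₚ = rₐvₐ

Convert to SI: rₚ = 400 Mm = 4e+08 m; rₐ = 800 Mm = 8e+08 m.
Conservation of angular momentum gives rₚvₚ = rₐvₐ, so vₚ/vₐ = rₐ/rₚ.
vₚ/vₐ = 8e+08 / 4e+08 ≈ 2.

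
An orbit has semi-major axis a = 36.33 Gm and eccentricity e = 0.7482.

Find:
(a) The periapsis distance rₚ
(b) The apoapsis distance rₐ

Convert to SI: a = 36.33 Gm = 3.633e+10 m.
(a) rₚ = a(1 − e) = 3.633e+10 · (1 − 0.7482) = 3.633e+10 · 0.2518 ≈ 9.148e+09 m = 9.148 Gm.
(b) rₐ = a(1 + e) = 3.633e+10 · (1 + 0.7482) = 3.633e+10 · 1.7482 ≈ 6.351e+10 m = 63.51 Gm.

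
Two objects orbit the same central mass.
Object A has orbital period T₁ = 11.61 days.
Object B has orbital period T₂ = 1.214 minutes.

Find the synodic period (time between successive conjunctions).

Convert to SI: T₁ = 11.61 days = 1.0031e+06 s; T₂ = 1.214 minutes = 72.84 s.
T_syn = |T₁ · T₂ / (T₁ − T₂)|.
T_syn = |1.0031e+06 · 72.84 / (1.0031e+06 − 72.84)| s ≈ 72.85 s = 1.214 minutes.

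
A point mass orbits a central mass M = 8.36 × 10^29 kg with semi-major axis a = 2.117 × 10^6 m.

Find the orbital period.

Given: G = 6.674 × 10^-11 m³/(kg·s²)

GM = G · M = 6.674e-11 · 8.36e+29 = 5.57946e+19 m³/s².
Kepler's third law: T = 2π √(a³ / GM).
Substituting a = 2.117e+06 m and GM = 5.57946e+19 m³/s²:
T = 2π √((2.117e+06)³ / 5.57946e+19) s
T ≈ 2.591 s = 2.591 seconds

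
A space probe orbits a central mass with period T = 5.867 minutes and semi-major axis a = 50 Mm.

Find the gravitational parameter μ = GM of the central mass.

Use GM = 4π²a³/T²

Convert to SI: T = 5.867 minutes = 352.02 s; a = 50 Mm = 5e+07 m.
GM = 4π² · a³ / T².
GM = 4π² · (5e+07)³ / (352.02)² m³/s² ≈ 3.982e+19 m³/s² = 3.982 × 10^19 m³/s².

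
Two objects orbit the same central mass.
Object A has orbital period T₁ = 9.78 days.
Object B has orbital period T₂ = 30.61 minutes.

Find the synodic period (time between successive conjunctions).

Convert to SI: T₁ = 9.78 days = 844992 s; T₂ = 30.61 minutes = 1836.6 s.
T_syn = |T₁ · T₂ / (T₁ − T₂)|.
T_syn = |844992 · 1836.6 / (844992 − 1836.6)| s ≈ 1841 s = 30.68 minutes.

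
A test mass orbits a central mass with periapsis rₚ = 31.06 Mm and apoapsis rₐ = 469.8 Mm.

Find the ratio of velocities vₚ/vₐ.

Convert to SI: rₚ = 31.06 Mm = 3.106e+07 m; rₐ = 469.8 Mm = 4.698e+08 m.
Conservation of angular momentum gives rₚvₚ = rₐvₐ, so vₚ/vₐ = rₐ/rₚ.
vₚ/vₐ = 4.698e+08 / 3.106e+07 ≈ 15.13.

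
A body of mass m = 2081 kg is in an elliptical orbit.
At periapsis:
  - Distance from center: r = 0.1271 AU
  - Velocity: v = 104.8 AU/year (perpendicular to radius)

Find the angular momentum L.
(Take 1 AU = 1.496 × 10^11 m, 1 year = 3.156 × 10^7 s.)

Convert to SI: r = 0.1271 AU = 1.90142e+10 m; v = 104.8 AU/year = 496771 m/s.
Since v is perpendicular to r, L = m · v · r.
L = 2081 · 496771 · 1.90142e+10 kg·m²/s ≈ 1.966e+19 kg·m²/s.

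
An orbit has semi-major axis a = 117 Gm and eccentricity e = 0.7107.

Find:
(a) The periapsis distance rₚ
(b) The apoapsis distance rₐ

Convert to SI: a = 117 Gm = 1.17e+11 m.
(a) rₚ = a(1 − e) = 1.17e+11 · (1 − 0.7107) = 1.17e+11 · 0.2893 ≈ 3.385e+10 m = 33.85 Gm.
(b) rₐ = a(1 + e) = 1.17e+11 · (1 + 0.7107) = 1.17e+11 · 1.7107 ≈ 2.002e+11 m = 200.2 Gm.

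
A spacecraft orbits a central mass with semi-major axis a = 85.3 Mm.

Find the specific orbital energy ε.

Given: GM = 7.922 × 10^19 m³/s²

Convert to SI: a = 85.3 Mm = 8.53e+07 m.
ε = −GM / (2a).
ε = −7.922e+19 / (2 · 8.53e+07) J/kg ≈ -4.644e+11 J/kg = -464.4 GJ/kg.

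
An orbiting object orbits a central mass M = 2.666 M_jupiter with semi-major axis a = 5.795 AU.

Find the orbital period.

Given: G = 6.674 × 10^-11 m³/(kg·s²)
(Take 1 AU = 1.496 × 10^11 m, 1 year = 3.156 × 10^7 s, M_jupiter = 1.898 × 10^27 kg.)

Convert to SI: a = 5.795 AU = 8.66932e+11 m; M = 2.666 M_jupiter = 5.06007e+27 kg.
GM = G · M = 6.674e-11 · 5.06007e+27 = 3.37709e+17 m³/s².
Kepler's third law: T = 2π √(a³ / GM).
Substituting a = 8.66932e+11 m and GM = 3.37709e+17 m³/s²:
T = 2π √((8.66932e+11)³ / 3.37709e+17) s
T ≈ 8.727e+09 s = 276.5 years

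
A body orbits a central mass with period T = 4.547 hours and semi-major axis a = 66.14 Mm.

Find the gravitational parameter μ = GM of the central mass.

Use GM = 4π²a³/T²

Convert to SI: T = 4.547 hours = 16369.2 s; a = 66.14 Mm = 6.614e+07 m.
GM = 4π² · a³ / T².
GM = 4π² · (6.614e+07)³ / (16369.2)² m³/s² ≈ 4.263e+16 m³/s² = 4.263 × 10^16 m³/s².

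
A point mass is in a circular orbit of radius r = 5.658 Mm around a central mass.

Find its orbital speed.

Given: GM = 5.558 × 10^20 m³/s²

Convert to SI: r = 5.658 Mm = 5.658e+06 m.
For a circular orbit, gravity supplies the centripetal force, so v = √(GM / r).
v = √(5.558e+20 / 5.658e+06) m/s ≈ 9.911e+06 m/s = 9911 km/s.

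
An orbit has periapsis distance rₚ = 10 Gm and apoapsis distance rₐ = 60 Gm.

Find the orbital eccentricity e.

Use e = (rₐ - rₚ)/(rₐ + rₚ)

Convert to SI: rₚ = 10 Gm = 1e+10 m; rₐ = 60 Gm = 6e+10 m.
e = (rₐ − rₚ) / (rₐ + rₚ).
e = (6e+10 − 1e+10) / (6e+10 + 1e+10) = 5e+10 / 7e+10 ≈ 0.7143.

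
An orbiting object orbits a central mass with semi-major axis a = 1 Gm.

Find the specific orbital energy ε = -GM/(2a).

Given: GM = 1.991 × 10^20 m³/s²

Convert to SI: a = 1 Gm = 1e+09 m.
ε = −GM / (2a).
ε = −1.991e+20 / (2 · 1e+09) J/kg ≈ -9.955e+10 J/kg = -99.55 GJ/kg.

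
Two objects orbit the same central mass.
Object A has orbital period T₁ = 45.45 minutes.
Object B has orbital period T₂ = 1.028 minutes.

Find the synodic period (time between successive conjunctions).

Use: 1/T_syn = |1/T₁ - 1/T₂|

Convert to SI: T₁ = 45.45 minutes = 2727 s; T₂ = 1.028 minutes = 61.68 s.
T_syn = |T₁ · T₂ / (T₁ − T₂)|.
T_syn = |2727 · 61.68 / (2727 − 61.68)| s ≈ 63.11 s = 1.052 minutes.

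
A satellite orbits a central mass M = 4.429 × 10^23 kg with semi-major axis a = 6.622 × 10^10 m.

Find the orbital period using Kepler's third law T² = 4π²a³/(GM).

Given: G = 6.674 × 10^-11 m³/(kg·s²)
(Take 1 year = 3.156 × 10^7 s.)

GM = G · M = 6.674e-11 · 4.429e+23 = 2.95591e+13 m³/s².
Kepler's third law: T = 2π √(a³ / GM).
Substituting a = 6.622e+10 m and GM = 2.95591e+13 m³/s²:
T = 2π √((6.622e+10)³ / 2.95591e+13) s
T ≈ 1.969e+10 s = 624 years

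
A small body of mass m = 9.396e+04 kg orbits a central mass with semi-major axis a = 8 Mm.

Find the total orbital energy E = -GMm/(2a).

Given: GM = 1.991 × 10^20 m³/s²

Convert to SI: a = 8 Mm = 8e+06 m.
E = −GMm / (2a).
E = −1.991e+20 · 9.396e+04 / (2 · 8e+06) J ≈ -1.169e+18 J = -1.169 EJ.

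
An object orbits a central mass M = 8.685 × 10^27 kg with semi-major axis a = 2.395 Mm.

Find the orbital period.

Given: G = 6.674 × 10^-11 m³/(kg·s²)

Convert to SI: a = 2.395 Mm = 2.395e+06 m.
GM = G · M = 6.674e-11 · 8.685e+27 = 5.79637e+17 m³/s².
Kepler's third law: T = 2π √(a³ / GM).
Substituting a = 2.395e+06 m and GM = 5.79637e+17 m³/s²:
T = 2π √((2.395e+06)³ / 5.79637e+17) s
T ≈ 30.59 s = 30.59 seconds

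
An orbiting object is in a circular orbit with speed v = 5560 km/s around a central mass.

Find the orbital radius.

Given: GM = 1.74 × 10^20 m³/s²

Convert to SI: v = 5560 km/s = 5.56e+06 m/s.
For a circular orbit, v² = GM / r, so r = GM / v².
r = 1.74e+20 / (5.56e+06)² m ≈ 5.629e+06 m = 5.629 Mm.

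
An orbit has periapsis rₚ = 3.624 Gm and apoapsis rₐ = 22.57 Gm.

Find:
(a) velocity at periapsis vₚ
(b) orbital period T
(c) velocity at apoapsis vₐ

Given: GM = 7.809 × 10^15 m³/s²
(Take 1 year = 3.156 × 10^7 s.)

Convert to SI: rₚ = 3.624 Gm = 3.624e+09 m; rₐ = 22.57 Gm = 2.257e+10 m.
(a) With a = (rₚ + rₐ)/2 = 1.3097e+10 m, vₚ = √(GM (2/rₚ − 1/a)) = √(7.809e+15 · (2/3.624e+09 − 1/1.3097e+10)) m/s ≈ 1927 m/s
(b) With a = (rₚ + rₐ)/2 = 1.3097e+10 m, T = 2π √(a³/GM) = 2π √((1.3097e+10)³/7.809e+15) s ≈ 1.066e+08 s
(c) With a = (rₚ + rₐ)/2 = 1.3097e+10 m, vₐ = √(GM (2/rₐ − 1/a)) = √(7.809e+15 · (2/2.257e+10 − 1/1.3097e+10)) m/s ≈ 309.4 m/s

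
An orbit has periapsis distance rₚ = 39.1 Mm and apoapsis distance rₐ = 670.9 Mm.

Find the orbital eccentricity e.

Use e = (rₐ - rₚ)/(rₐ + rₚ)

Convert to SI: rₚ = 39.1 Mm = 3.91e+07 m; rₐ = 670.9 Mm = 6.709e+08 m.
e = (rₐ − rₚ) / (rₐ + rₚ).
e = (6.709e+08 − 3.91e+07) / (6.709e+08 + 3.91e+07) = 6.318e+08 / 7.1e+08 ≈ 0.8899.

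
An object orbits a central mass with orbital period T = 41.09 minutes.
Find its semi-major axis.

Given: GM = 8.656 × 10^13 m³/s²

Convert to SI: T = 41.09 minutes = 2465.4 s.
Invert Kepler's third law: a = (GM · T² / (4π²))^(1/3).
Substituting T = 2465.4 s and GM = 8.656e+13 m³/s²:
a = (8.656e+13 · (2465.4)² / (4π²))^(1/3) m
a ≈ 2.371e+06 m = 2.371 × 10^6 m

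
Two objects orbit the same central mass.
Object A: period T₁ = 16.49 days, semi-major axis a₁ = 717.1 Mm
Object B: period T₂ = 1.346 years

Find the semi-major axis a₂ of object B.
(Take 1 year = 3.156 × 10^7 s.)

Convert to SI: T₁ = 16.49 days = 1.42474e+06 s; a₁ = 717.1 Mm = 7.171e+08 m; T₂ = 1.346 years = 4.24798e+07 s.
Kepler's third law: (T₁/T₂)² = (a₁/a₂)³ ⇒ a₂ = a₁ · (T₂/T₁)^(2/3).
T₂/T₁ = 4.24798e+07 / 1.42474e+06 = 29.8159.
a₂ = 7.171e+08 · (29.8159)^(2/3) m ≈ 6.895e+09 m = 6.895 Gm.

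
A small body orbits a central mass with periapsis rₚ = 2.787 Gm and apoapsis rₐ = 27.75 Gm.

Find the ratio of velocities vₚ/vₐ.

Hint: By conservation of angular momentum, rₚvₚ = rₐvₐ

Convert to SI: rₚ = 2.787 Gm = 2.787e+09 m; rₐ = 27.75 Gm = 2.775e+10 m.
Conservation of angular momentum gives rₚvₚ = rₐvₐ, so vₚ/vₐ = rₐ/rₚ.
vₚ/vₐ = 2.775e+10 / 2.787e+09 ≈ 9.957.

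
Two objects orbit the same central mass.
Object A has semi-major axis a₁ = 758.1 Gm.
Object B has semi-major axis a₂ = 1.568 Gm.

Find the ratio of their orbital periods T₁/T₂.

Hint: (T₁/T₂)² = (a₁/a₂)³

Convert to SI: a₁ = 758.1 Gm = 7.581e+11 m; a₂ = 1.568 Gm = 1.568e+09 m.
From Kepler's third law, (T₁/T₂)² = (a₁/a₂)³, so T₁/T₂ = (a₁/a₂)^(3/2).
a₁/a₂ = 7.581e+11 / 1.568e+09 = 483.482.
T₁/T₂ = (483.482)^(3/2) ≈ 1.063e+04.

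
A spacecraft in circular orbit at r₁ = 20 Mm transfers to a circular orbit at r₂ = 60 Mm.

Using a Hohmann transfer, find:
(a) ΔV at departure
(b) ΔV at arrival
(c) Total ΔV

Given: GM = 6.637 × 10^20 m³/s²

Convert to SI: r₁ = 20 Mm = 2e+07 m; r₂ = 60 Mm = 6e+07 m.
Transfer semi-major axis: a_t = (r₁ + r₂)/2 = (2e+07 + 6e+07)/2 = 4e+07 m.
Circular speeds: v₁ = √(GM/r₁) = 5.76064e+06 m/s, v₂ = √(GM/r₂) = 3.32591e+06 m/s.
Transfer speeds (vis-viva v² = GM(2/r − 1/a_t)): v₁ᵗ = 7.05532e+06 m/s, v₂ᵗ = 2.35177e+06 m/s.
(a) ΔV₁ = |v₁ᵗ − v₁| ≈ 1.295e+06 m/s = 1295 km/s.
(b) ΔV₂ = |v₂ − v₂ᵗ| ≈ 9.741e+05 m/s = 974.1 km/s.
(c) ΔV_total = ΔV₁ + ΔV₂ ≈ 2.269e+06 m/s = 2269 km/s.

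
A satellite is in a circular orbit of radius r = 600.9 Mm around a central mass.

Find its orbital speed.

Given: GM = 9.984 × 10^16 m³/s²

Convert to SI: r = 600.9 Mm = 6.009e+08 m.
For a circular orbit, gravity supplies the centripetal force, so v = √(GM / r).
v = √(9.984e+16 / 6.009e+08) m/s ≈ 1.289e+04 m/s = 12.89 km/s.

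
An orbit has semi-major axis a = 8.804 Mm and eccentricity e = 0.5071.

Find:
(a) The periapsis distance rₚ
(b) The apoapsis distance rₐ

Convert to SI: a = 8.804 Mm = 8.804e+06 m.
(a) rₚ = a(1 − e) = 8.804e+06 · (1 − 0.5071) = 8.804e+06 · 0.4929 ≈ 4.339e+06 m = 4.339 Mm.
(b) rₐ = a(1 + e) = 8.804e+06 · (1 + 0.5071) = 8.804e+06 · 1.5071 ≈ 1.327e+07 m = 13.27 Mm.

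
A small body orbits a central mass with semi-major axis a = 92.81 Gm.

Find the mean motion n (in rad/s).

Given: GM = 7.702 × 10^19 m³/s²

Convert to SI: a = 92.81 Gm = 9.281e+10 m.
n = √(GM / a³).
n = √(7.702e+19 / (9.281e+10)³) rad/s ≈ 3.104e-07 rad/s.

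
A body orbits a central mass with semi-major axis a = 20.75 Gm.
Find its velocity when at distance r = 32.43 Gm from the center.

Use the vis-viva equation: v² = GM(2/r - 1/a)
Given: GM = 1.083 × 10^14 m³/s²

Convert to SI: a = 20.75 Gm = 2.075e+10 m; r = 32.43 Gm = 3.243e+10 m.
Vis-viva: v = √(GM · (2/r − 1/a)).
2/r − 1/a = 2/3.243e+10 − 1/2.075e+10 = 1.34785e-11 m⁻¹.
v = √(1.083e+14 · 1.34785e-11) m/s ≈ 38.21 m/s = 38.21 m/s.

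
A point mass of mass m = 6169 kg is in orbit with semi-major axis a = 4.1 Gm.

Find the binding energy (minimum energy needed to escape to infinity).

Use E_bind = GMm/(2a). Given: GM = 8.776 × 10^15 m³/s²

Convert to SI: a = 4.1 Gm = 4.1e+09 m.
Total orbital energy is E = −GMm/(2a); binding energy is E_bind = −E = GMm/(2a).
E_bind = 8.776e+15 · 6169 / (2 · 4.1e+09) J ≈ 6.602e+09 J = 6.602 GJ.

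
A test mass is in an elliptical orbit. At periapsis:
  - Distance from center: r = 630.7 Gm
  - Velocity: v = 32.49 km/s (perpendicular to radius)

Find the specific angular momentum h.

Convert to SI: r = 630.7 Gm = 6.307e+11 m; v = 32.49 km/s = 32490 m/s.
With v perpendicular to r, h = r · v.
h = 6.307e+11 · 32490 m²/s ≈ 2.049e+16 m²/s.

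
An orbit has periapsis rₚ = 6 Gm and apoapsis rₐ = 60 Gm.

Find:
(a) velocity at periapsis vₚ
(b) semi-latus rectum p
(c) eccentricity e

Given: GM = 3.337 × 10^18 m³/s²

Convert to SI: rₚ = 6 Gm = 6e+09 m; rₐ = 60 Gm = 6e+10 m.
(a) With a = (rₚ + rₐ)/2 = 3.3e+10 m, vₚ = √(GM (2/rₚ − 1/a)) = √(3.337e+18 · (2/6e+09 − 1/3.3e+10)) m/s ≈ 3.18e+04 m/s
(b) From a = (rₚ + rₐ)/2 = 3.3e+10 m and e = (rₐ − rₚ)/(rₐ + rₚ) = 0.818182, p = a(1 − e²) = 3.3e+10 · (1 − (0.818182)²) ≈ 1.091e+10 m
(c) e = (rₐ − rₚ)/(rₐ + rₚ) = (6e+10 − 6e+09)/(6e+10 + 6e+09) ≈ 0.8182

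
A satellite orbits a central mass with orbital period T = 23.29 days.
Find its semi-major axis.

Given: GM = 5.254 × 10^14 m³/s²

Convert to SI: T = 23.29 days = 2.01226e+06 s.
Invert Kepler's third law: a = (GM · T² / (4π²))^(1/3).
Substituting T = 2.01226e+06 s and GM = 5.254e+14 m³/s²:
a = (5.254e+14 · (2.01226e+06)² / (4π²))^(1/3) m
a ≈ 3.777e+08 m = 377.7 Mm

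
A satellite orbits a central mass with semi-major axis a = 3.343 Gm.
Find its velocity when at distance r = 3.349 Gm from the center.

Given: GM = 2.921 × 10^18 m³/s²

Convert to SI: a = 3.343 Gm = 3.343e+09 m; r = 3.349 Gm = 3.349e+09 m.
Vis-viva: v = √(GM · (2/r − 1/a)).
2/r − 1/a = 2/3.349e+09 − 1/3.343e+09 = 2.98061e-10 m⁻¹.
v = √(2.921e+18 · 2.98061e-10) m/s ≈ 2.951e+04 m/s = 29.51 km/s.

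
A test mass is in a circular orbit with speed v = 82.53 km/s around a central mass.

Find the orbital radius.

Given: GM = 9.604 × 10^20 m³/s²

Convert to SI: v = 82.53 km/s = 82530 m/s.
For a circular orbit, v² = GM / r, so r = GM / v².
r = 9.604e+20 / (82530)² m ≈ 1.41e+11 m = 141 Gm.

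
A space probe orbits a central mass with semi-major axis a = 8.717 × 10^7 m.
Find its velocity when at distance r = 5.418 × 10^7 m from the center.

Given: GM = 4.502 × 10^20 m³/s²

Vis-viva: v = √(GM · (2/r − 1/a)).
2/r − 1/a = 2/5.418e+07 − 1/8.717e+07 = 2.54422e-08 m⁻¹.
v = √(4.502e+20 · 2.54422e-08) m/s ≈ 3.384e+06 m/s = 3384 km/s.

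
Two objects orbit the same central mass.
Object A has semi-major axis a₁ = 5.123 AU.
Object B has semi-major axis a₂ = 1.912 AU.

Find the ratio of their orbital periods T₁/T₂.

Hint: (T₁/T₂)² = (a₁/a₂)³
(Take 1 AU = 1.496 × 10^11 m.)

Convert to SI: a₁ = 5.123 AU = 7.66401e+11 m; a₂ = 1.912 AU = 2.86035e+11 m.
From Kepler's third law, (T₁/T₂)² = (a₁/a₂)³, so T₁/T₂ = (a₁/a₂)^(3/2).
a₁/a₂ = 7.66401e+11 / 2.86035e+11 = 2.67939.
T₁/T₂ = (2.67939)^(3/2) ≈ 4.386.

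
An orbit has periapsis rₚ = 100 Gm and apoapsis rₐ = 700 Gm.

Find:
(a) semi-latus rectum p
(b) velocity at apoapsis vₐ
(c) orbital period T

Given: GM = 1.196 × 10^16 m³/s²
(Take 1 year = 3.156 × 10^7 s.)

Convert to SI: rₚ = 100 Gm = 1e+11 m; rₐ = 700 Gm = 7e+11 m.
(a) From a = (rₚ + rₐ)/2 = 4e+11 m and e = (rₐ − rₚ)/(rₐ + rₚ) = 0.75, p = a(1 − e²) = 4e+11 · (1 − (0.75)²) ≈ 1.75e+11 m
(b) With a = (rₚ + rₐ)/2 = 4e+11 m, vₐ = √(GM (2/rₐ − 1/a)) = √(1.196e+16 · (2/7e+11 − 1/4e+11)) m/s ≈ 65.36 m/s
(c) With a = (rₚ + rₐ)/2 = 4e+11 m, T = 2π √(a³/GM) = 2π √((4e+11)³/1.196e+16) s ≈ 1.453e+10 s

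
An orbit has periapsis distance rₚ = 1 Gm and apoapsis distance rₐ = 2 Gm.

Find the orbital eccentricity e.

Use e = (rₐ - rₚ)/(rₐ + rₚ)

Convert to SI: rₚ = 1 Gm = 1e+09 m; rₐ = 2 Gm = 2e+09 m.
e = (rₐ − rₚ) / (rₐ + rₚ).
e = (2e+09 − 1e+09) / (2e+09 + 1e+09) = 1e+09 / 3e+09 ≈ 0.3333.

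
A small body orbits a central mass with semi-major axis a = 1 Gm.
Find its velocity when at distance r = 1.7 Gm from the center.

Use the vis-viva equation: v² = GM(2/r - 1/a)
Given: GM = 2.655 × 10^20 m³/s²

Convert to SI: a = 1 Gm = 1e+09 m; r = 1.7 Gm = 1.7e+09 m.
Vis-viva: v = √(GM · (2/r − 1/a)).
2/r − 1/a = 2/1.7e+09 − 1/1e+09 = 1.76471e-10 m⁻¹.
v = √(2.655e+20 · 1.76471e-10) m/s ≈ 2.165e+05 m/s = 216.5 km/s.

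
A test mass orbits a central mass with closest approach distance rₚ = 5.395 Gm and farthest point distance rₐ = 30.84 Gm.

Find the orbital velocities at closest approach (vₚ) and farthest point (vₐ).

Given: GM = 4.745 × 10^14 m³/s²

Convert to SI: rₚ = 5.395 Gm = 5.395e+09 m; rₐ = 30.84 Gm = 3.084e+10 m.
Use the vis-viva equation v² = GM(2/r − 1/a) with a = (rₚ + rₐ)/2 = (5.395e+09 + 3.084e+10)/2 = 1.81175e+10 m.
vₚ = √(GM · (2/rₚ − 1/a)) = √(4.745e+14 · (2/5.395e+09 − 1/1.81175e+10)) m/s ≈ 386.9 m/s = 386.9 m/s.
vₐ = √(GM · (2/rₐ − 1/a)) = √(4.745e+14 · (2/3.084e+10 − 1/1.81175e+10)) m/s ≈ 67.69 m/s = 67.69 m/s.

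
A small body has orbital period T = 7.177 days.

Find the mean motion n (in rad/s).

Convert to SI: T = 7.177 days = 620093 s.
n = 2π / T.
n = 2π / 620093 s ≈ 1.013e-05 rad/s.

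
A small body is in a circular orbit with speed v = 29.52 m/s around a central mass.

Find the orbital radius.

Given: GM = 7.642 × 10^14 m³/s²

For a circular orbit, v² = GM / r, so r = GM / v².
r = 7.642e+14 / (29.52)² m ≈ 8.769e+11 m = 876.9 Gm.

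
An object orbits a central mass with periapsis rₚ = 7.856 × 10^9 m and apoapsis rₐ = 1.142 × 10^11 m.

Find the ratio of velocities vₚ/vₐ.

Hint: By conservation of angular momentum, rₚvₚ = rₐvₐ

Conservation of angular momentum gives rₚvₚ = rₐvₐ, so vₚ/vₐ = rₐ/rₚ.
vₚ/vₐ = 1.142e+11 / 7.856e+09 ≈ 14.54.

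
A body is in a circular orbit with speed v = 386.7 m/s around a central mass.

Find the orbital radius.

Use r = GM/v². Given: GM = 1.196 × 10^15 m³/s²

For a circular orbit, v² = GM / r, so r = GM / v².
r = 1.196e+15 / (386.7)² m ≈ 7.998e+09 m = 7.998 Gm.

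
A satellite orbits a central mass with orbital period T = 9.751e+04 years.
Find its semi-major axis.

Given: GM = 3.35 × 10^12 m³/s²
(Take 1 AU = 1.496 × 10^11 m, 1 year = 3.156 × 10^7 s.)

Convert to SI: T = 9.751e+04 years = 3.07742e+12 s.
Invert Kepler's third law: a = (GM · T² / (4π²))^(1/3).
Substituting T = 3.07742e+12 s and GM = 3.35e+12 m³/s²:
a = (3.35e+12 · (3.07742e+12)² / (4π²))^(1/3) m
a ≈ 9.297e+11 m = 6.215 AU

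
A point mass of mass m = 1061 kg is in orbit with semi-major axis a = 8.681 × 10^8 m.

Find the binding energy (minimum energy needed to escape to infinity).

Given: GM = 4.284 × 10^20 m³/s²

Total orbital energy is E = −GMm/(2a); binding energy is E_bind = −E = GMm/(2a).
E_bind = 4.284e+20 · 1061 / (2 · 8.681e+08) J ≈ 2.618e+14 J = 261.8 TJ.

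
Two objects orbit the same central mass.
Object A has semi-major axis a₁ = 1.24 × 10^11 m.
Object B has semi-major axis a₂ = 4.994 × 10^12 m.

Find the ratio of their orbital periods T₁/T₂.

From Kepler's third law, (T₁/T₂)² = (a₁/a₂)³, so T₁/T₂ = (a₁/a₂)^(3/2).
a₁/a₂ = 1.24e+11 / 4.994e+12 = 0.0248298.
T₁/T₂ = (0.0248298)^(3/2) ≈ 0.003913.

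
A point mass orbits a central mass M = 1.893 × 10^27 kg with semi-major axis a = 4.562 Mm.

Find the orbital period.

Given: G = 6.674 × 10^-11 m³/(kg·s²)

Convert to SI: a = 4.562 Mm = 4.562e+06 m.
GM = G · M = 6.674e-11 · 1.893e+27 = 1.26339e+17 m³/s².
Kepler's third law: T = 2π √(a³ / GM).
Substituting a = 4.562e+06 m and GM = 1.26339e+17 m³/s²:
T = 2π √((4.562e+06)³ / 1.26339e+17) s
T ≈ 172.2 s = 2.871 minutes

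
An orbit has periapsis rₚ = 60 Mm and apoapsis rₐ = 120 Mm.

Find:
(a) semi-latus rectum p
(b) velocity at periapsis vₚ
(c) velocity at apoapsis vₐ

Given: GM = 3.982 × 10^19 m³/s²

Convert to SI: rₚ = 60 Mm = 6e+07 m; rₐ = 120 Mm = 1.2e+08 m.
(a) From a = (rₚ + rₐ)/2 = 9e+07 m and e = (rₐ − rₚ)/(rₐ + rₚ) = 0.333333, p = a(1 − e²) = 9e+07 · (1 − (0.333333)²) ≈ 8e+07 m
(b) With a = (rₚ + rₐ)/2 = 9e+07 m, vₚ = √(GM (2/rₚ − 1/a)) = √(3.982e+19 · (2/6e+07 − 1/9e+07)) m/s ≈ 9.407e+05 m/s
(c) With a = (rₚ + rₐ)/2 = 9e+07 m, vₐ = √(GM (2/rₐ − 1/a)) = √(3.982e+19 · (2/1.2e+08 − 1/9e+07)) m/s ≈ 4.703e+05 m/s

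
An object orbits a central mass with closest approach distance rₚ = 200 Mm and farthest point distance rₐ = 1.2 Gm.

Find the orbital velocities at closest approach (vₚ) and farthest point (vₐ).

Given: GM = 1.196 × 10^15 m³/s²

Convert to SI: rₚ = 200 Mm = 2e+08 m; rₐ = 1.2 Gm = 1.2e+09 m.
Use the vis-viva equation v² = GM(2/r − 1/a) with a = (rₚ + rₐ)/2 = (2e+08 + 1.2e+09)/2 = 7e+08 m.
vₚ = √(GM · (2/rₚ − 1/a)) = √(1.196e+15 · (2/2e+08 − 1/7e+08)) m/s ≈ 3202 m/s = 3.202 km/s.
vₐ = √(GM · (2/rₐ − 1/a)) = √(1.196e+15 · (2/1.2e+09 − 1/7e+08)) m/s ≈ 533.6 m/s = 533.6 m/s.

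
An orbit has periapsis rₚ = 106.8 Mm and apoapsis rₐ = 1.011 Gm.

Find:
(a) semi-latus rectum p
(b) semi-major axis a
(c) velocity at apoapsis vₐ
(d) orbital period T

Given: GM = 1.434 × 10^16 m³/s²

Convert to SI: rₚ = 106.8 Mm = 1.068e+08 m; rₐ = 1.011 Gm = 1.011e+09 m.
(a) From a = (rₚ + rₐ)/2 = 5.589e+08 m and e = (rₐ − rₚ)/(rₐ + rₚ) = 0.80891, p = a(1 − e²) = 5.589e+08 · (1 − (0.80891)²) ≈ 1.932e+08 m
(b) a = (rₚ + rₐ)/2 = (1.068e+08 + 1.011e+09)/2 ≈ 5.589e+08 m
(c) With a = (rₚ + rₐ)/2 = 5.589e+08 m, vₐ = √(GM (2/rₐ − 1/a)) = √(1.434e+16 · (2/1.011e+09 − 1/5.589e+08)) m/s ≈ 1646 m/s
(d) With a = (rₚ + rₐ)/2 = 5.589e+08 m, T = 2π √(a³/GM) = 2π √((5.589e+08)³/1.434e+16) s ≈ 6.933e+05 s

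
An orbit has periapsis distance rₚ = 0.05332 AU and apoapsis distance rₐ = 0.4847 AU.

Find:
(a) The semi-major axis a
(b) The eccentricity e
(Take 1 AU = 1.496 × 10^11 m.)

Convert to SI: rₚ = 0.05332 AU = 7.97667e+09 m; rₐ = 0.4847 AU = 7.25111e+10 m.
(a) a = (rₚ + rₐ) / 2 = (7.97667e+09 + 7.25111e+10) / 2 ≈ 4.024e+10 m = 0.269 AU.
(b) e = (rₐ − rₚ) / (rₐ + rₚ) = (7.25111e+10 − 7.97667e+09) / (7.25111e+10 + 7.97667e+09) ≈ 0.8018.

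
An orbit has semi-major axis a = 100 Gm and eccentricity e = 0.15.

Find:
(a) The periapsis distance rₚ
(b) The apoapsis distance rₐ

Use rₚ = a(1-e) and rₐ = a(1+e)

Convert to SI: a = 100 Gm = 1e+11 m.
(a) rₚ = a(1 − e) = 1e+11 · (1 − 0.15) = 1e+11 · 0.85 ≈ 8.5e+10 m = 85 Gm.
(b) rₐ = a(1 + e) = 1e+11 · (1 + 0.15) = 1e+11 · 1.15 ≈ 1.15e+11 m = 115 Gm.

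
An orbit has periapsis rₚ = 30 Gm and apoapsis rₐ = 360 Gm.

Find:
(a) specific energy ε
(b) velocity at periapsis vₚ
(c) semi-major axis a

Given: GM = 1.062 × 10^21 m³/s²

Convert to SI: rₚ = 30 Gm = 3e+10 m; rₐ = 360 Gm = 3.6e+11 m.
(a) With a = (rₚ + rₐ)/2 = 1.95e+11 m, ε = −GM/(2a) = −1.062e+21/(2 · 1.95e+11) J/kg ≈ -2.723e+09 J/kg
(b) With a = (rₚ + rₐ)/2 = 1.95e+11 m, vₚ = √(GM (2/rₚ − 1/a)) = √(1.062e+21 · (2/3e+10 − 1/1.95e+11)) m/s ≈ 2.556e+05 m/s
(c) a = (rₚ + rₐ)/2 = (3e+10 + 3.6e+11)/2 ≈ 1.95e+11 m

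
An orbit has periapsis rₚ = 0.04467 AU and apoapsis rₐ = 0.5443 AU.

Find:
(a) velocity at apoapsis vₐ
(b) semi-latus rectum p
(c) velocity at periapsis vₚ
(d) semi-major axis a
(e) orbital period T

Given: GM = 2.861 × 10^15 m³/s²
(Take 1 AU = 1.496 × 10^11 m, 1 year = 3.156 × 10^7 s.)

Convert to SI: rₚ = 0.04467 AU = 6.68263e+09 m; rₐ = 0.5443 AU = 8.14273e+10 m.
(a) With a = (rₚ + rₐ)/2 = 4.4055e+10 m, vₐ = √(GM (2/rₐ − 1/a)) = √(2.861e+15 · (2/8.14273e+10 − 1/4.4055e+10)) m/s ≈ 73 m/s
(b) From a = (rₚ + rₐ)/2 = 4.4055e+10 m and e = (rₐ − rₚ)/(rₐ + rₚ) = 0.848311, p = a(1 − e²) = 4.4055e+10 · (1 − (0.848311)²) ≈ 1.235e+10 m
(c) With a = (rₚ + rₐ)/2 = 4.4055e+10 m, vₚ = √(GM (2/rₚ − 1/a)) = √(2.861e+15 · (2/6.68263e+09 − 1/4.4055e+10)) m/s ≈ 889.6 m/s
(d) a = (rₚ + rₐ)/2 = (6.68263e+09 + 8.14273e+10)/2 ≈ 4.405e+10 m
(e) With a = (rₚ + rₐ)/2 = 4.4055e+10 m, T = 2π √(a³/GM) = 2π √((4.4055e+10)³/2.861e+15) s ≈ 1.086e+09 s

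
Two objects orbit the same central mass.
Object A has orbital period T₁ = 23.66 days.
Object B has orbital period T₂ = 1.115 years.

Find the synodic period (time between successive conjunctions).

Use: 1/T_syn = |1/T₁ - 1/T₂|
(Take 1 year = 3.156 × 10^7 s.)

Convert to SI: T₁ = 23.66 days = 2.04422e+06 s; T₂ = 1.115 years = 3.51894e+07 s.
T_syn = |T₁ · T₂ / (T₁ − T₂)|.
T_syn = |2.04422e+06 · 3.51894e+07 / (2.04422e+06 − 3.51894e+07)| s ≈ 2.17e+06 s = 25.12 days.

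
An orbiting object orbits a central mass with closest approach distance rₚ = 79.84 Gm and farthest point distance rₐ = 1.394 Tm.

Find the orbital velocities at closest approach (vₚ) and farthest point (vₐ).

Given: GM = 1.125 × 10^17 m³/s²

Convert to SI: rₚ = 79.84 Gm = 7.984e+10 m; rₐ = 1.394 Tm = 1.394e+12 m.
Use the vis-viva equation v² = GM(2/r − 1/a) with a = (rₚ + rₐ)/2 = (7.984e+10 + 1.394e+12)/2 = 7.3692e+11 m.
vₚ = √(GM · (2/rₚ − 1/a)) = √(1.125e+17 · (2/7.984e+10 − 1/7.3692e+11)) m/s ≈ 1633 m/s = 1.633 km/s.
vₐ = √(GM · (2/rₐ − 1/a)) = √(1.125e+17 · (2/1.394e+12 − 1/7.3692e+11)) m/s ≈ 93.51 m/s = 93.51 m/s.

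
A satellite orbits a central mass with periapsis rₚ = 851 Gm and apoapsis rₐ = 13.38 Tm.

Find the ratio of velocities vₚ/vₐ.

Convert to SI: rₚ = 851 Gm = 8.51e+11 m; rₐ = 13.38 Tm = 1.338e+13 m.
Conservation of angular momentum gives rₚvₚ = rₐvₐ, so vₚ/vₐ = rₐ/rₚ.
vₚ/vₐ = 1.338e+13 / 8.51e+11 ≈ 15.72.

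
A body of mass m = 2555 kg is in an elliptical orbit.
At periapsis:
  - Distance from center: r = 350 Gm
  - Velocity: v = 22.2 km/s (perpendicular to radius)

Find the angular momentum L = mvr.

Convert to SI: r = 350 Gm = 3.5e+11 m; v = 22.2 km/s = 22200 m/s.
Since v is perpendicular to r, L = m · v · r.
L = 2555 · 22200 · 3.5e+11 kg·m²/s ≈ 1.985e+19 kg·m²/s.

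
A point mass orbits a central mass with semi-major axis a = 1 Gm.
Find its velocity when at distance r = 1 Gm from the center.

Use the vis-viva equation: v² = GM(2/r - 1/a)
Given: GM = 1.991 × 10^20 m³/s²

Convert to SI: a = 1 Gm = 1e+09 m; r = 1 Gm = 1e+09 m.
Vis-viva: v = √(GM · (2/r − 1/a)).
2/r − 1/a = 2/1e+09 − 1/1e+09 = 1e-09 m⁻¹.
v = √(1.991e+20 · 1e-09) m/s ≈ 4.462e+05 m/s = 446.2 km/s.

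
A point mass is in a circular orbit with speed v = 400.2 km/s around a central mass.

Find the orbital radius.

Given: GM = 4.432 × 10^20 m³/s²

Convert to SI: v = 400.2 km/s = 400200 m/s.
For a circular orbit, v² = GM / r, so r = GM / v².
r = 4.432e+20 / (400200)² m ≈ 2.767e+09 m = 2.767 Gm.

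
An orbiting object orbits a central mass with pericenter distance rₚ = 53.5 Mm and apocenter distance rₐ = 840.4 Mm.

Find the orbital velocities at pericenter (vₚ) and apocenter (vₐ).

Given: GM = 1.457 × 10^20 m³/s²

Convert to SI: rₚ = 53.5 Mm = 5.35e+07 m; rₐ = 840.4 Mm = 8.404e+08 m.
Use the vis-viva equation v² = GM(2/r − 1/a) with a = (rₚ + rₐ)/2 = (5.35e+07 + 8.404e+08)/2 = 4.4695e+08 m.
vₚ = √(GM · (2/rₚ − 1/a)) = √(1.457e+20 · (2/5.35e+07 − 1/4.4695e+08)) m/s ≈ 2.263e+06 m/s = 2263 km/s.
vₐ = √(GM · (2/rₐ − 1/a)) = √(1.457e+20 · (2/8.404e+08 − 1/4.4695e+08)) m/s ≈ 1.441e+05 m/s = 144.1 km/s.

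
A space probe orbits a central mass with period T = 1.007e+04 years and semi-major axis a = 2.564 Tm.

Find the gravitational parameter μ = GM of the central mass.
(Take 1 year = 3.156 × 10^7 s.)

Convert to SI: T = 1.007e+04 years = 3.17809e+11 s; a = 2.564 Tm = 2.564e+12 m.
GM = 4π² · a³ / T².
GM = 4π² · (2.564e+12)³ / (3.17809e+11)² m³/s² ≈ 6.588e+15 m³/s² = 6.588 × 10^15 m³/s².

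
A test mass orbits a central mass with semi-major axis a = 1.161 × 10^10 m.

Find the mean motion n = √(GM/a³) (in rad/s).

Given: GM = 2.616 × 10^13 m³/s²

n = √(GM / a³).
n = √(2.616e+13 / (1.161e+10)³) rad/s ≈ 4.089e-09 rad/s.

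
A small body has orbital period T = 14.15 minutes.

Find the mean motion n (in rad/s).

Convert to SI: T = 14.15 minutes = 849 s.
n = 2π / T.
n = 2π / 849 s ≈ 0.007401 rad/s.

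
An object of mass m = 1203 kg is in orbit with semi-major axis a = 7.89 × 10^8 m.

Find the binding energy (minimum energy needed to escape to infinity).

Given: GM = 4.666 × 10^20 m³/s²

Total orbital energy is E = −GMm/(2a); binding energy is E_bind = −E = GMm/(2a).
E_bind = 4.666e+20 · 1203 / (2 · 7.89e+08) J ≈ 3.557e+14 J = 355.7 TJ.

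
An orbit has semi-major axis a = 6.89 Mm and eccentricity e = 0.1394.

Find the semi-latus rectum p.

Convert to SI: a = 6.89 Mm = 6.89e+06 m.
p = a (1 − e²).
p = 6.89e+06 · (1 − (0.1394)²) = 6.89e+06 · 0.980568 ≈ 6.756e+06 m = 6.756 Mm.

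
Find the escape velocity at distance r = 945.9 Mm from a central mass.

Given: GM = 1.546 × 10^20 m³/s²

Convert to SI: r = 945.9 Mm = 9.459e+08 m.
Escape velocity comes from setting total energy to zero: ½v² − GM/r = 0 ⇒ v_esc = √(2GM / r).
v_esc = √(2 · 1.546e+20 / 9.459e+08) m/s ≈ 5.717e+05 m/s = 571.7 km/s.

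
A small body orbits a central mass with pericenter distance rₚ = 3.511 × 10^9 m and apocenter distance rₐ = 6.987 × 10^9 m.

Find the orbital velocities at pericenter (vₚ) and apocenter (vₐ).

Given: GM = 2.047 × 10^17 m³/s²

Use the vis-viva equation v² = GM(2/r − 1/a) with a = (rₚ + rₐ)/2 = (3.511e+09 + 6.987e+09)/2 = 5.249e+09 m.
vₚ = √(GM · (2/rₚ − 1/a)) = √(2.047e+17 · (2/3.511e+09 − 1/5.249e+09)) m/s ≈ 8809 m/s = 8.809 km/s.
vₐ = √(GM · (2/rₐ − 1/a)) = √(2.047e+17 · (2/6.987e+09 − 1/5.249e+09)) m/s ≈ 4427 m/s = 4.427 km/s.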